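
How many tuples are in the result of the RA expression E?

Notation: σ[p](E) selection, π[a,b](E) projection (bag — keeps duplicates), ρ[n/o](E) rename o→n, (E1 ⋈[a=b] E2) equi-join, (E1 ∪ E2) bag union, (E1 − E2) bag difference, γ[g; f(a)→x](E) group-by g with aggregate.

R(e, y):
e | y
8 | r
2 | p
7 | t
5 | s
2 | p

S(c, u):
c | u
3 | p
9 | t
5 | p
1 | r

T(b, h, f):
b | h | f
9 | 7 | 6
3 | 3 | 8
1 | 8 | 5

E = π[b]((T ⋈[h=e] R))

Stepwise |·|:
  T → 3
  R → 5
  (T ⋈[h=e] R) → 2
  π[b]((T ⋈[h=e] R)) → 2

|E| = 2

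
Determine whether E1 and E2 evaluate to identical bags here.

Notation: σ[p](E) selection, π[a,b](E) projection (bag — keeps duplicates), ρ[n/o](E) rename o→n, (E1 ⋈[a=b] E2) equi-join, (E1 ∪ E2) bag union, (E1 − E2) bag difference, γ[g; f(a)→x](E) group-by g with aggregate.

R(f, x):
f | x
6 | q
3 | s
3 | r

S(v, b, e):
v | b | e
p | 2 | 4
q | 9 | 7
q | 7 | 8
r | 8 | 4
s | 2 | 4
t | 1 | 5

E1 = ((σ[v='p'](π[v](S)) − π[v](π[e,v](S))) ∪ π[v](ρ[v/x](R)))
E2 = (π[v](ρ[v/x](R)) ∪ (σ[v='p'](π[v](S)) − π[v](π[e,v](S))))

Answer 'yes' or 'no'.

E1 row counts bottom-up:
  S → 6
  π[v](S) → 6
  σ[v='p'](π[v](S)) → 1
  S → 6
  π[e,v](S) → 6
  π[v](π[e,v](S)) → 6
  (σ[v='p'](π[v](S)) − π[v](π[e,v](S))) → 0
  R → 3
  ρ[v/x](R) → 3
  π[v](ρ[v/x](R)) → 3
  ((σ[v='p'](π[v](S)) − π[v](π[e,v](S))) ∪ π[v](ρ[v/x](R))) → 3
E2 row counts bottom-up:
  R → 3
  ρ[v/x](R) → 3
  π[v](ρ[v/x](R)) → 3
  S → 6
  π[v](S) → 6
  σ[v='p'](π[v](S)) → 1
  S → 6
  π[e,v](S) → 6
  π[v](π[e,v](S)) → 6
  (σ[v='p'](π[v](S)) − π[v](π[e,v](S))) → 0
  (π[v](ρ[v/x](R)) ∪ (σ[v='p'](π[v](S)) − π[v](π[e,v](S)))) → 3

E1 and E2 produce the same multiset:
v
q
r
s

yes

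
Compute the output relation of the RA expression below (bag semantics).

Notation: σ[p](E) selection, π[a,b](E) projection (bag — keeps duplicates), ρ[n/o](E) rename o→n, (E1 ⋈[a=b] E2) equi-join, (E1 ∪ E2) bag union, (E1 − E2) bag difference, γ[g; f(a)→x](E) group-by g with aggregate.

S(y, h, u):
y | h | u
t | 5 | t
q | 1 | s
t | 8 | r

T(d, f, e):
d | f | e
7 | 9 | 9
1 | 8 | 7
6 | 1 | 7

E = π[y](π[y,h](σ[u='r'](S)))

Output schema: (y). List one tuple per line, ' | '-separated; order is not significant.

Stepwise |·|:
  S → 3
  σ[u='r'](S) → 1
  π[y,h](σ[u='r'](S)) → 1
  π[y](π[y,h](σ[u='r'](S))) → 1

== RESULT ==
y
t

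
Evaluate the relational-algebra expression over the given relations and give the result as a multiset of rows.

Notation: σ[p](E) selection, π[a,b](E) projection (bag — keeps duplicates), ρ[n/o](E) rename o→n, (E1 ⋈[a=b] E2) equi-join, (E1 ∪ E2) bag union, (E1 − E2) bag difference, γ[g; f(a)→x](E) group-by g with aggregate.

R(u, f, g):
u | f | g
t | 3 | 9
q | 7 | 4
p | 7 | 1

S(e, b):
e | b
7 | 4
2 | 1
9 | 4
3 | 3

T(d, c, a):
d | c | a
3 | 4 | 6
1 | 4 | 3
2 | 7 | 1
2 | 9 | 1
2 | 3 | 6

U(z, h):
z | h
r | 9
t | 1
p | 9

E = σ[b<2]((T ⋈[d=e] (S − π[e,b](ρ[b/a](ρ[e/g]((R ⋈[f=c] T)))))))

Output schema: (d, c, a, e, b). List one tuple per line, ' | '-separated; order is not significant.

Per-node cardinality:
  T → 5
  S → 4
  R → 3
  T → 5
  (R ⋈[f=c] T) → 3
  ρ[e/g]((R ⋈[f=c] T)) → 3
  ρ[b/a](ρ[e/g]((R ⋈[f=c] T))) → 3
  π[e,b](ρ[b/a](ρ[e/g]((R ⋈[f=c] T)))) → 3
  (S − π[e,b](ρ[b/a](ρ[e/g]((R ⋈[f=c] T))))) → 4
  (T ⋈[d=e] (S − π[e,b](ρ[b/a](ρ[e/g]((R ⋈[f=c] T)))))) → 4
  σ[b<2]((T ⋈[d=e] (S − π[e,b](ρ[b/a](ρ[e/g]((R ⋈[f=c] T))))))) → 3

== RESULT ==
d | c | a | e | b
2 | 3 | 6 | 2 | 1
2 | 7 | 1 | 2 | 1
2 | 9 | 1 | 2 | 1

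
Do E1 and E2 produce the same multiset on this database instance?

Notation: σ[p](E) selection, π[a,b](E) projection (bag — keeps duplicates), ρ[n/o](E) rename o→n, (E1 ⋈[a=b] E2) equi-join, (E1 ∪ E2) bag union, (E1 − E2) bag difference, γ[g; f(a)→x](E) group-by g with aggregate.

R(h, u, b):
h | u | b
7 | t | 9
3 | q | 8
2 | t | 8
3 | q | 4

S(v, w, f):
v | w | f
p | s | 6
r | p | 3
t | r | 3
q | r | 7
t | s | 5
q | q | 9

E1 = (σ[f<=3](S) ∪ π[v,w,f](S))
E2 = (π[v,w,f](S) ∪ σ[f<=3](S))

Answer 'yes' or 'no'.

E1 per-node cardinality:
  S → 6
  σ[f<=3](S) → 2
  S → 6
  π[v,w,f](S) → 6
  (σ[f<=3](S) ∪ π[v,w,f](S)) → 8
E2 per-node cardinality:
  S → 6
  π[v,w,f](S) → 6
  S → 6
  σ[f<=3](S) → 2
  (π[v,w,f](S) ∪ σ[f<=3](S)) → 8

E1 and E2 produce the same multiset:
v | w | f
p | s | 6
q | q | 9
q | r | 7
r | p | 3
r | p | 3
t | r | 3
t | r | 3
t | s | 5

yes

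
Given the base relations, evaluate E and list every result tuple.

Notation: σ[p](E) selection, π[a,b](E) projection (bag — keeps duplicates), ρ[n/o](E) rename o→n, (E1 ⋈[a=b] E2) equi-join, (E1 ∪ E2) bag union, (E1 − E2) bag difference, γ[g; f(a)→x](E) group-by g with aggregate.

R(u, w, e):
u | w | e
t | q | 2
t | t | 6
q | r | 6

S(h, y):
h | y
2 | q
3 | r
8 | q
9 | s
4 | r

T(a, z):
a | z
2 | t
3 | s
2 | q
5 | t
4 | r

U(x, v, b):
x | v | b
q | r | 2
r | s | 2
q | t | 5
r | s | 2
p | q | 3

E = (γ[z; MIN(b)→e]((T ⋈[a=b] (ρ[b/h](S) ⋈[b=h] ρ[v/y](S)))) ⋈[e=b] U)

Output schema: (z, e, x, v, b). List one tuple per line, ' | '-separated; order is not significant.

Row counts bottom-up:
  T → 5
  S → 5
  ρ[b/h](S) → 5
  S → 5
  ρ[v/y](S) → 5
  (ρ[b/h](S) ⋈[b=h] ρ[v/y](S)) → 5
  (T ⋈[a=b] (ρ[b/h](S) ⋈[b=h] ρ[v/y](S))) → 4
  γ[z; MIN(b)→e]((T ⋈[a=b] (ρ[b/h](S) ⋈[b=h] ρ[v/y](S)))) → 4
  U → 5
  (γ[z; MIN(b)→e]((T ⋈[a=b] (ρ[b/h](S) ⋈[b=h] ρ[v/y](S)))) ⋈[e=b] U) → 7

== RESULT ==
z | e | x | v | b
q | 2 | q | r | 2
q | 2 | r | s | 2
q | 2 | r | s | 2
s | 3 | p | q | 3
t | 2 | q | r | 2
t | 2 | r | s | 2
t | 2 | r | s | 2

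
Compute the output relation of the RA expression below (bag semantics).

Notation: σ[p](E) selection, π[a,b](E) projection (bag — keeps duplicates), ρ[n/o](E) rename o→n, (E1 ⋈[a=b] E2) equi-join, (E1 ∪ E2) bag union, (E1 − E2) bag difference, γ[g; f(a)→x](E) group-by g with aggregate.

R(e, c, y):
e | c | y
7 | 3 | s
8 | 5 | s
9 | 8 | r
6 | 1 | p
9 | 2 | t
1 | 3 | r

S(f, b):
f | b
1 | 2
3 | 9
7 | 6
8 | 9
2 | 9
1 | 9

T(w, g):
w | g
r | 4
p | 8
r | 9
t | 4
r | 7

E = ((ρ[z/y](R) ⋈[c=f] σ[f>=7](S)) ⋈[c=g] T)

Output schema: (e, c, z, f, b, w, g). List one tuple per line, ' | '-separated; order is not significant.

Per-node cardinality:
  R → 6
  ρ[z/y](R) → 6
  S → 6
  σ[f>=7](S) → 2
  (ρ[z/y](R) ⋈[c=f] σ[f>=7](S)) → 1
  T → 5
  ((ρ[z/y](R) ⋈[c=f] σ[f>=7](S)) ⋈[c=g] T) → 1

== RESULT ==
e | c | z | f | b | w | g
9 | 8 | r | 8 | 9 | p | 8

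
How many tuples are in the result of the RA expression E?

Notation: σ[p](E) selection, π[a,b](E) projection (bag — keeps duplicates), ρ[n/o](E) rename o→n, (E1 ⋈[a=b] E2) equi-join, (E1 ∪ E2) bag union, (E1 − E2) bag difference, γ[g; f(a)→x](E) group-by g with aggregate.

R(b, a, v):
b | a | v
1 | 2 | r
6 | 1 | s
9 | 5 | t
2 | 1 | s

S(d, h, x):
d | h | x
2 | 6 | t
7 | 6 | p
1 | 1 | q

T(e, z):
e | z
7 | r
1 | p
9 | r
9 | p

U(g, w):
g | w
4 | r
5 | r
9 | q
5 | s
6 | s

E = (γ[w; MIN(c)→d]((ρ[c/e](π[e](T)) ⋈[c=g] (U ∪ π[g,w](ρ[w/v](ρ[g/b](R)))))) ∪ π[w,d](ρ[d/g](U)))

Subexpression sizes:
  T → 4
  π[e](T) → 4
  ρ[c/e](π[e](T)) → 4
  U → 5
  R → 4
  ρ[g/b](R) → 4
  ρ[w/v](ρ[g/b](R)) → 4
  π[g,w](ρ[w/v](ρ[g/b](R))) → 4
  (U ∪ π[g,w](ρ[w/v](ρ[g/b](R)))) → 9
  (ρ[c/e](π[e](T)) ⋈[c=g] (U ∪ π[g,w](ρ[w/v](ρ[g/b](R))))) → 5
  γ[w; MIN(c)→d]((ρ[c/e](π[e](T)) ⋈[c=g] (U ∪ π[g,w](ρ[w/v](ρ[g/b](R)))))) → 3
  U → 5
  ρ[d/g](U) → 5
  π[w,d](ρ[d/g](U)) → 5
  (γ[w; MIN(c)→d]((ρ[c/e](π[e](T)) ⋈[c=g] (U ∪ π[g,w](ρ[w/v](ρ[g/b](R)))))) ∪ π[w,d](ρ[d/g](U))) → 8

|E| = 8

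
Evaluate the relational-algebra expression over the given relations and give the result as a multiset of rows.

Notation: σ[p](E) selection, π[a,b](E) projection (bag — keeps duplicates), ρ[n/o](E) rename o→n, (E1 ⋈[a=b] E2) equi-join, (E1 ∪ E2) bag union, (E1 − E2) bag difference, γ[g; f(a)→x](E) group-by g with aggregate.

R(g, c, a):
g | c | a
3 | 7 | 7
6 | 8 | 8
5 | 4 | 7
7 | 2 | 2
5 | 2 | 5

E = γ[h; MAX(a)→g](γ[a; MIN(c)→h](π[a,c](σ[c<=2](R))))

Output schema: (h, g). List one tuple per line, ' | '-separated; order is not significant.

Stepwise |·|:
  R → 5
  σ[c<=2](R) → 2
  π[a,c](σ[c<=2](R)) → 2
  γ[a; MIN(c)→h](π[a,c](σ[c<=2](R))) → 2
  γ[h; MAX(a)→g](γ[a; MIN(c)→h](π[a,c](σ[c<=2](R)))) → 1

== RESULT ==
h | g
2 | 5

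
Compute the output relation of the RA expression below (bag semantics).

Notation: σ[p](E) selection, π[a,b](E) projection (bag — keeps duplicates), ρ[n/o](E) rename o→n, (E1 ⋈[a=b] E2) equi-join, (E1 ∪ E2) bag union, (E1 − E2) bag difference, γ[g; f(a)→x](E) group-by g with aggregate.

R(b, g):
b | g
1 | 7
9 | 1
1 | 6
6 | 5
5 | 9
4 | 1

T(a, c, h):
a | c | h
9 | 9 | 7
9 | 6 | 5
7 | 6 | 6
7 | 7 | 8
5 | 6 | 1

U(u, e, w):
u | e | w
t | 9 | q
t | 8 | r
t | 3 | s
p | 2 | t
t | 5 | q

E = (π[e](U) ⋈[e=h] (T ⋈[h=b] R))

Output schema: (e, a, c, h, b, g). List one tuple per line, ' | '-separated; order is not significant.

Row counts bottom-up:
  U → 5
  π[e](U) → 5
  T → 5
  R → 6
  (T ⋈[h=b] R) → 4
  (π[e](U) ⋈[e=h] (T ⋈[h=b] R)) → 1

== RESULT ==
e | a | c | h | b | g
5 | 9 | 6 | 5 | 5 | 9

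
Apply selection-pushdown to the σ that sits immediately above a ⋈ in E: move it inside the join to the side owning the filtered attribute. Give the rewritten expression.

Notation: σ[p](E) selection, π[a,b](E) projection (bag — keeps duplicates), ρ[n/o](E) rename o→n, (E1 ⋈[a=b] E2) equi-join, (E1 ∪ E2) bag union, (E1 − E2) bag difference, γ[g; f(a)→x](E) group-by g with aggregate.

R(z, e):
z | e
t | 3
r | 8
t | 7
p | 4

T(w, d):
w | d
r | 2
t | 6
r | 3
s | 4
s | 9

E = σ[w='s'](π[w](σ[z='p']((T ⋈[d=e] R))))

σ filters on z, owned by the right side.
E' = σ[w='s'](π[w]((T ⋈[d=e] σ[z='p'](R))))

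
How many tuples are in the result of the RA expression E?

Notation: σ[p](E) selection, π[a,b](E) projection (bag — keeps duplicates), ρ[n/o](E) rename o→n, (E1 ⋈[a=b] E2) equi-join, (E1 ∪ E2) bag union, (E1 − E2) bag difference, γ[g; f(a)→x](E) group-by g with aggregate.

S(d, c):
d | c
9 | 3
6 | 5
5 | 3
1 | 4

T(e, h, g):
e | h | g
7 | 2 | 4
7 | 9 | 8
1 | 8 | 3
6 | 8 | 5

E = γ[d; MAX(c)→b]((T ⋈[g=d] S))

Stepwise |·|:
  T → 4
  S → 4
  (T ⋈[g=d] S) → 1
  γ[d; MAX(c)→b]((T ⋈[g=d] S)) → 1

|E| = 1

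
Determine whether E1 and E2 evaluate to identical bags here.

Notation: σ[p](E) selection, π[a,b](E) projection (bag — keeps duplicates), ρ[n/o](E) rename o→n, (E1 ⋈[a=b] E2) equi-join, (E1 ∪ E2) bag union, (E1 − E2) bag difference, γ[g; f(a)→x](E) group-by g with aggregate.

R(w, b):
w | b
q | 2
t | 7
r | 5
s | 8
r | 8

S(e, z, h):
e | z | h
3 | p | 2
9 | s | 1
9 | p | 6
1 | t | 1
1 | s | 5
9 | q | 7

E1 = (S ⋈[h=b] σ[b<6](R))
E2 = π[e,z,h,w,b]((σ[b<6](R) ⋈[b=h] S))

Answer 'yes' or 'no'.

E1 per-node cardinality:
  S → 6
  R → 5
  σ[b<6](R) → 2
  (S ⋈[h=b] σ[b<6](R)) → 2
E2 per-node cardinality:
  R → 5
  σ[b<6](R) → 2
  S → 6
  (σ[b<6](R) ⋈[b=h] S) → 2
  π[e,z,h,w,b]((σ[b<6](R) ⋈[b=h] S)) → 2

E1 and E2 produce the same multiset:
e | z | h | w | b
1 | s | 5 | r | 5
3 | p | 2 | q | 2

yes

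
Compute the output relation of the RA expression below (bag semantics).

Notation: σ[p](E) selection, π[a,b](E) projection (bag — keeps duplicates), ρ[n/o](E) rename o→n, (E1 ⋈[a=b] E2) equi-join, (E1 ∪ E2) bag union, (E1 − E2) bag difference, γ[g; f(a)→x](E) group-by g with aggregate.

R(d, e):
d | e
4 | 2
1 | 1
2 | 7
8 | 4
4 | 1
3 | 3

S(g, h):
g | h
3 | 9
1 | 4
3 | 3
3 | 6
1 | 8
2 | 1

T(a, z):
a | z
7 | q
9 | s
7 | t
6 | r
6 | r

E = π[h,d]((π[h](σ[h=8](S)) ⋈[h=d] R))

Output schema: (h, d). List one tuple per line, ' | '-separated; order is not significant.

Per-node cardinality:
  S → 6
  σ[h=8](S) → 1
  π[h](σ[h=8](S)) → 1
  R → 6
  (π[h](σ[h=8](S)) ⋈[h=d] R) → 1
  π[h,d]((π[h](σ[h=8](S)) ⋈[h=d] R)) → 1

== RESULT ==
h | d
8 | 8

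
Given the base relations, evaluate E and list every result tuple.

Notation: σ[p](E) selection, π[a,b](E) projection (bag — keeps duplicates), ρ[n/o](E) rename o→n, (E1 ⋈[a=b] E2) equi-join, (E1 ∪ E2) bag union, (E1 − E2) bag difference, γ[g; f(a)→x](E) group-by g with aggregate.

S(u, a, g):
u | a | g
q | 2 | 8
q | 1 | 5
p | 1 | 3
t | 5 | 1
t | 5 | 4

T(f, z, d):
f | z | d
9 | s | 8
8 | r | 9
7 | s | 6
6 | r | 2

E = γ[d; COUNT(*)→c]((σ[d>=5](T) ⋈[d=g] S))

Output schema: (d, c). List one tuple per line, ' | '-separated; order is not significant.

Subexpression sizes:
  T → 4
  σ[d>=5](T) → 3
  S → 5
  (σ[d>=5](T) ⋈[d=g] S) → 1
  γ[d; COUNT(*)→c]((σ[d>=5](T) ⋈[d=g] S)) → 1

== RESULT ==
d | c
8 | 1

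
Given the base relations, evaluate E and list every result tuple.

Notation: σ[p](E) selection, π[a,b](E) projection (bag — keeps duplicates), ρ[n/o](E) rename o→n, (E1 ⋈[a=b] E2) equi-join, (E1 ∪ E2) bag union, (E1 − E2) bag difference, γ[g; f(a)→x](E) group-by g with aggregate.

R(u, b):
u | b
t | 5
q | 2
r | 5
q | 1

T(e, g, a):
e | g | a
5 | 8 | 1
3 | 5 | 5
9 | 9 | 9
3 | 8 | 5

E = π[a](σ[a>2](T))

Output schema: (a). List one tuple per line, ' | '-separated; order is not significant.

Per-node cardinality:
  T → 4
  σ[a>2](T) → 3
  π[a](σ[a>2](T)) → 3

== RESULT ==
a
5
5
9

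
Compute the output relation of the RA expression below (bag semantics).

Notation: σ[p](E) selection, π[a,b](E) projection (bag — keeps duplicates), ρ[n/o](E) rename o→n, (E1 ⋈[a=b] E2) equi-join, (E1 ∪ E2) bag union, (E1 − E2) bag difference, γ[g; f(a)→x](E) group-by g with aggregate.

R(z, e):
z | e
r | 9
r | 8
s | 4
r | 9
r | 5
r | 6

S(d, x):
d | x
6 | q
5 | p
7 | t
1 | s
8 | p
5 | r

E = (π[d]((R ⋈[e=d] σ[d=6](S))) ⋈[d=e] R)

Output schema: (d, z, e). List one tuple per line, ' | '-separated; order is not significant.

Per-node cardinality:
  R → 6
  S → 6
  σ[d=6](S) → 1
  (R ⋈[e=d] σ[d=6](S)) → 1
  π[d]((R ⋈[e=d] σ[d=6](S))) → 1
  R → 6
  (π[d]((R ⋈[e=d] σ[d=6](S))) ⋈[d=e] R) → 1

== RESULT ==
d | z | e
6 | r | 6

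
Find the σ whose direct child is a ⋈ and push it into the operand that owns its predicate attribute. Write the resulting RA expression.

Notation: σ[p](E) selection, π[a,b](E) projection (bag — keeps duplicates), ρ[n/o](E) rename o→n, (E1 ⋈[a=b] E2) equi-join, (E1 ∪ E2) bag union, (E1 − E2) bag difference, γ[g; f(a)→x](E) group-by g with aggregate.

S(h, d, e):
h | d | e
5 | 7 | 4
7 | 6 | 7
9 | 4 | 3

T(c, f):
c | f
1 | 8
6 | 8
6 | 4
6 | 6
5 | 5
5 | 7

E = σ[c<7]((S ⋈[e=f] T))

σ filters on c, owned by the right side.
E' = (S ⋈[e=f] σ[c<7](T))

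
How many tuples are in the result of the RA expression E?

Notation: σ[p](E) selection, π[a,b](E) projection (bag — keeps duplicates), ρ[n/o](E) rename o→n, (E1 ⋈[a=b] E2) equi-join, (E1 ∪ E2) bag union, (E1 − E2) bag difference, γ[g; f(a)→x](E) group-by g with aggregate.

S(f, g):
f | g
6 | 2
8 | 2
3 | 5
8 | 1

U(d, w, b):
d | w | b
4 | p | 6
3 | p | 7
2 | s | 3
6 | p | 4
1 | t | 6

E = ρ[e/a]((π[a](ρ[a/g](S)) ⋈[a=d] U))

Row counts bottom-up:
  S → 4
  ρ[a/g](S) → 4
  π[a](ρ[a/g](S)) → 4
  U → 5
  (π[a](ρ[a/g](S)) ⋈[a=d] U) → 3
  ρ[e/a]((π[a](ρ[a/g](S)) ⋈[a=d] U)) → 3

|E| = 3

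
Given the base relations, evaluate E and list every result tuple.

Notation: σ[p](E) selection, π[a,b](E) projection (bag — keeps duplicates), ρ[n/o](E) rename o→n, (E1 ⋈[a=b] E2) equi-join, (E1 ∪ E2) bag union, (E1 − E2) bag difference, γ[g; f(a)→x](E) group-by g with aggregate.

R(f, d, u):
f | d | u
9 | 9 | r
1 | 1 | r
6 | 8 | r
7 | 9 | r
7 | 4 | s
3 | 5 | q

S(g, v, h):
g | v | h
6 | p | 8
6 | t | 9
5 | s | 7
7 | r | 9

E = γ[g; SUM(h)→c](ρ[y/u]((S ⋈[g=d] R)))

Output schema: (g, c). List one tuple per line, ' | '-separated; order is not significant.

Per-node cardinality:
  S → 4
  R → 6
  (S ⋈[g=d] R) → 1
  ρ[y/u]((S ⋈[g=d] R)) → 1
  γ[g; SUM(h)→c](ρ[y/u]((S ⋈[g=d] R))) → 1

== RESULT ==
g | c
5 | 7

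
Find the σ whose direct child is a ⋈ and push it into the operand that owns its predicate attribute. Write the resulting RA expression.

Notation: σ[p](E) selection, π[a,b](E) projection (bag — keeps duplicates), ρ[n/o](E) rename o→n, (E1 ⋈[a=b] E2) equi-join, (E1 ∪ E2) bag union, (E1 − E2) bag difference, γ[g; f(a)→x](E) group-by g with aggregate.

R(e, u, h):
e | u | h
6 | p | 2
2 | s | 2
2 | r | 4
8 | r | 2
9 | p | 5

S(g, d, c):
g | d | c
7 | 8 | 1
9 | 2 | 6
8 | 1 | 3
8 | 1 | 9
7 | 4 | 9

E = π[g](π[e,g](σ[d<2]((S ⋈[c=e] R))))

σ filters on d, owned by the left side.
E' = π[g](π[e,g]((σ[d<2](S) ⋈[c=e] R)))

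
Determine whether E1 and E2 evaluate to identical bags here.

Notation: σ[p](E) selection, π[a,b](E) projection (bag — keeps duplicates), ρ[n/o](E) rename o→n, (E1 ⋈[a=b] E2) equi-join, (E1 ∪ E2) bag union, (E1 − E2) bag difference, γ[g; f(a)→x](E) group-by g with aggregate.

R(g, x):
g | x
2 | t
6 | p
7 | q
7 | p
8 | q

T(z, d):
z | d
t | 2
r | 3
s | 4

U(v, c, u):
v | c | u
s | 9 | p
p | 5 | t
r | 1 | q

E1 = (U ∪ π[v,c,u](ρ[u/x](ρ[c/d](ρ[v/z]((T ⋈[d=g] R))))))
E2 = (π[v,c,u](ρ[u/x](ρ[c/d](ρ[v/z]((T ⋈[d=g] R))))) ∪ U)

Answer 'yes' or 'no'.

E1 row counts bottom-up:
  U → 3
  T → 3
  R → 5
  (T ⋈[d=g] R) → 1
  ρ[v/z]((T ⋈[d=g] R)) → 1
  ρ[c/d](ρ[v/z]((T ⋈[d=g] R))) → 1
  ρ[u/x](ρ[c/d](ρ[v/z]((T ⋈[d=g] R)))) → 1
  π[v,c,u](ρ[u/x](ρ[c/d](ρ[v/z]((T ⋈[d=g] R))))) → 1
  (U ∪ π[v,c,u](ρ[u/x](ρ[c/d](ρ[v/z]((T ⋈[d=g] R)))))) → 4
E2 row counts bottom-up:
  T → 3
  R → 5
  (T ⋈[d=g] R) → 1
  ρ[v/z]((T ⋈[d=g] R)) → 1
  ρ[c/d](ρ[v/z]((T ⋈[d=g] R))) → 1
  ρ[u/x](ρ[c/d](ρ[v/z]((T ⋈[d=g] R)))) → 1
  π[v,c,u](ρ[u/x](ρ[c/d](ρ[v/z]((T ⋈[d=g] R))))) → 1
  U → 3
  (π[v,c,u](ρ[u/x](ρ[c/d](ρ[v/z]((T ⋈[d=g] R))))) ∪ U) → 4

E1 and E2 produce the same multiset:
v | c | u
p | 5 | t
r | 1 | q
s | 9 | p
t | 2 | t

yes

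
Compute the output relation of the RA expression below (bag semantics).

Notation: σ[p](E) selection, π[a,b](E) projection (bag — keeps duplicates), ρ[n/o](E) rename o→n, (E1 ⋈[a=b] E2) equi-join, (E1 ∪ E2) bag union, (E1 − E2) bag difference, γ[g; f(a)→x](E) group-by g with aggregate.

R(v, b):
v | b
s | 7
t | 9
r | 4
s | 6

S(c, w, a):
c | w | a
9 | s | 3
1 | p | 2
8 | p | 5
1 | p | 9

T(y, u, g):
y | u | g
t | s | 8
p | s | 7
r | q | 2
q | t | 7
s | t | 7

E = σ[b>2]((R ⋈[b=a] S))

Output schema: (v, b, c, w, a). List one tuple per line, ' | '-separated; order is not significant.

Row counts bottom-up:
  R → 4
  S → 4
  (R ⋈[b=a] S) → 1
  σ[b>2]((R ⋈[b=a] S)) → 1

== RESULT ==
v | b | c | w | a
t | 9 | 1 | p | 9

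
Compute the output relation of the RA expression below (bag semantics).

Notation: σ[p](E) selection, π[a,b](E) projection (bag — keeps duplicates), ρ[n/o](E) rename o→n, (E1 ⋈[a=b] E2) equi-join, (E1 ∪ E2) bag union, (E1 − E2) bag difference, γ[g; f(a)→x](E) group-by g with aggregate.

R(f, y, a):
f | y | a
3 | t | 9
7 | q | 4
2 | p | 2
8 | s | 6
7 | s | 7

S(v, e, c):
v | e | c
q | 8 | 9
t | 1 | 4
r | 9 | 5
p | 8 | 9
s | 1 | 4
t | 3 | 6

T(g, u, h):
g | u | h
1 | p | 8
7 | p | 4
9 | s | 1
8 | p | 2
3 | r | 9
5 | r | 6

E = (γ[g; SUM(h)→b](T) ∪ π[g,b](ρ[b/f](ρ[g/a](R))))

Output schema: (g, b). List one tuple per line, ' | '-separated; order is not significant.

Row counts bottom-up:
  T → 6
  γ[g; SUM(h)→b](T) → 6
  R → 5
  ρ[g/a](R) → 5
  ρ[b/f](ρ[g/a](R)) → 5
  π[g,b](ρ[b/f](ρ[g/a](R))) → 5
  (γ[g; SUM(h)→b](T) ∪ π[g,b](ρ[b/f](ρ[g/a](R)))) → 11

== RESULT ==
g | b
1 | 8
2 | 2
3 | 9
4 | 7
5 | 6
6 | 8
7 | 4
7 | 7
8 | 2
9 | 1
9 | 3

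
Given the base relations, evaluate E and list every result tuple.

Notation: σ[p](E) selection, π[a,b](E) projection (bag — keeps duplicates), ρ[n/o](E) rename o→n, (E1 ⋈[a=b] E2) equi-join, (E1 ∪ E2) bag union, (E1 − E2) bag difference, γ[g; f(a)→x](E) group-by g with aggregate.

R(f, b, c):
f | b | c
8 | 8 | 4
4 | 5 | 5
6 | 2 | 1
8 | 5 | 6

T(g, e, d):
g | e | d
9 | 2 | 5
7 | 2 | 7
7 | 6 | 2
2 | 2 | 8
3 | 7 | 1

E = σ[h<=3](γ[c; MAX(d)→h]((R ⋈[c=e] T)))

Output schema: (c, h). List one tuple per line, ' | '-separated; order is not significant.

Row counts bottom-up:
  R → 4
  T → 5
  (R ⋈[c=e] T) → 1
  γ[c; MAX(d)→h]((R ⋈[c=e] T)) → 1
  σ[h<=3](γ[c; MAX(d)→h]((R ⋈[c=e] T))) → 1

== RESULT ==
c | h
6 | 2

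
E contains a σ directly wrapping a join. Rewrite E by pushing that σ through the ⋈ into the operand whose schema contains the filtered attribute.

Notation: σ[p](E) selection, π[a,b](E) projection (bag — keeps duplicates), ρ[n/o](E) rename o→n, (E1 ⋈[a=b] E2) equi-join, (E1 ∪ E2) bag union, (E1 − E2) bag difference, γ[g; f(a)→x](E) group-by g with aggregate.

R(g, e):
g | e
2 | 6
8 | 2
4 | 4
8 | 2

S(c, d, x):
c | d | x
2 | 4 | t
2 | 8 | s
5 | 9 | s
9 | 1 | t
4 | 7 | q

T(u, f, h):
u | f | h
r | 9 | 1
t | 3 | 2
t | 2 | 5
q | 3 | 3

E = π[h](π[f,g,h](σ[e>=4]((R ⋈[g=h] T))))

σ filters on e, owned by the left side.
E' = π[h](π[f,g,h]((σ[e>=4](R) ⋈[g=h] T)))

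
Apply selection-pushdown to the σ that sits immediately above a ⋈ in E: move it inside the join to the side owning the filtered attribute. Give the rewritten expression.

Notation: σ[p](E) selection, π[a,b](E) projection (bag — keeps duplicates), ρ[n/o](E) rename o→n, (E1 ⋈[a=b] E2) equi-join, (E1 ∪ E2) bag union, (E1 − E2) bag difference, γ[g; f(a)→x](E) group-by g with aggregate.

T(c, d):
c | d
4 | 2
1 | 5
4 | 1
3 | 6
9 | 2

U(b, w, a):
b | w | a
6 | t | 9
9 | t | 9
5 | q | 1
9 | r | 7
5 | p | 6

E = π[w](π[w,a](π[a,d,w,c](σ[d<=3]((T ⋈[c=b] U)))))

σ filters on d, owned by the left side.
E' = π[w](π[w,a](π[a,d,w,c]((σ[d<=3](T) ⋈[c=b] U))))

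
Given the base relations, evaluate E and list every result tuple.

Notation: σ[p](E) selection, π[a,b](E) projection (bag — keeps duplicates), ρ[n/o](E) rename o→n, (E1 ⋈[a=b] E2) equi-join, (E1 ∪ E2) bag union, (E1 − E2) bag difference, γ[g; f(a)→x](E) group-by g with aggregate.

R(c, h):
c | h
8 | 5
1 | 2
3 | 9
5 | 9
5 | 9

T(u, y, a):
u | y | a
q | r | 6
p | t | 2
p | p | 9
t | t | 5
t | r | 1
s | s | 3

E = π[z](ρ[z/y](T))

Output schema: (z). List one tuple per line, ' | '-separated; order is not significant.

Stepwise |·|:
  T → 6
  ρ[z/y](T) → 6
  π[z](ρ[z/y](T)) → 6

== RESULT ==
z
p
r
r
s
t
t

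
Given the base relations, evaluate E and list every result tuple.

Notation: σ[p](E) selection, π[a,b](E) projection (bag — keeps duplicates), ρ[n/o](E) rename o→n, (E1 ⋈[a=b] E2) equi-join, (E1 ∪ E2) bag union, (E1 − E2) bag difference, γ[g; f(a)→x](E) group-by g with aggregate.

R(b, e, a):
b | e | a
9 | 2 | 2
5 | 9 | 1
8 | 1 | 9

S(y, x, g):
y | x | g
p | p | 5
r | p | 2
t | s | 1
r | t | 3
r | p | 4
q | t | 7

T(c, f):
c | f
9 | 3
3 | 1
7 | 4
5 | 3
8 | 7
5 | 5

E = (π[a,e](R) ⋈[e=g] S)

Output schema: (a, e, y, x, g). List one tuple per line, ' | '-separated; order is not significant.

Row counts bottom-up:
  R → 3
  π[a,e](R) → 3
  S → 6
  (π[a,e](R) ⋈[e=g] S) → 2

== RESULT ==
a | e | y | x | g
2 | 2 | r | p | 2
9 | 1 | t | s | 1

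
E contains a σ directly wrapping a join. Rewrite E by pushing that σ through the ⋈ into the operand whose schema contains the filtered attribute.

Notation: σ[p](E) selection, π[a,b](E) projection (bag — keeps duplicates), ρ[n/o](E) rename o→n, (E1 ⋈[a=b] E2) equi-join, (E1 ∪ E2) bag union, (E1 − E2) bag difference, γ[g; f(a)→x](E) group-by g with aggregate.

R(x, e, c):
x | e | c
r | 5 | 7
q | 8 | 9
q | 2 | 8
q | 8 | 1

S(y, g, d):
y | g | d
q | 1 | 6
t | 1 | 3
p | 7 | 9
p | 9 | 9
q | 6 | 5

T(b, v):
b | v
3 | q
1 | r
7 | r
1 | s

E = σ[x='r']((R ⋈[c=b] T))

σ filters on x, owned by the left side.
E' = (σ[x='r'](R) ⋈[c=b] T)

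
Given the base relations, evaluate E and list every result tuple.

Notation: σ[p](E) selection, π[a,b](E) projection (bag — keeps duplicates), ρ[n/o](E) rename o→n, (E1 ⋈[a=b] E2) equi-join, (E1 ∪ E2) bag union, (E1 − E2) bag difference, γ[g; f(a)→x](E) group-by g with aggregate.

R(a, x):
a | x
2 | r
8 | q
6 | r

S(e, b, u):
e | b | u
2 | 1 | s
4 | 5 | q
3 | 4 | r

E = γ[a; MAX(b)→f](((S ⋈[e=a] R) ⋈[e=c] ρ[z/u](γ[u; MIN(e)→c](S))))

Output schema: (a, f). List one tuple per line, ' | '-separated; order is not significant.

Stepwise |·|:
  S → 3
  R → 3
  (S ⋈[e=a] R) → 1
  S → 3
  γ[u; MIN(e)→c](S) → 3
  ρ[z/u](γ[u; MIN(e)→c](S)) → 3
  ((S ⋈[e=a] R) ⋈[e=c] ρ[z/u](γ[u; MIN(e)→c](S))) → 1
  γ[a; MAX(b)→f](((S ⋈[e=a] R) ⋈[e=c] ρ[z/u](γ[u; MIN(e)→c](S)))) → 1

== RESULT ==
a | f
2 | 1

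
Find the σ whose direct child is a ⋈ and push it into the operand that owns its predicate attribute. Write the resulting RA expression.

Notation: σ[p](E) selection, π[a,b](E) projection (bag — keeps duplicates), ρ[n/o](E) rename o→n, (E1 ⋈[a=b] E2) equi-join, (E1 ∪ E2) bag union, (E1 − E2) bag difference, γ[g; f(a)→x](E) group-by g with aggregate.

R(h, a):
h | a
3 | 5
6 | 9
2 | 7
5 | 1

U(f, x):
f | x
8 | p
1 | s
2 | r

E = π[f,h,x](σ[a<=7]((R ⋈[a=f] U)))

σ filters on a, owned by the left side.
E' = π[f,h,x]((σ[a<=7](R) ⋈[a=f] U))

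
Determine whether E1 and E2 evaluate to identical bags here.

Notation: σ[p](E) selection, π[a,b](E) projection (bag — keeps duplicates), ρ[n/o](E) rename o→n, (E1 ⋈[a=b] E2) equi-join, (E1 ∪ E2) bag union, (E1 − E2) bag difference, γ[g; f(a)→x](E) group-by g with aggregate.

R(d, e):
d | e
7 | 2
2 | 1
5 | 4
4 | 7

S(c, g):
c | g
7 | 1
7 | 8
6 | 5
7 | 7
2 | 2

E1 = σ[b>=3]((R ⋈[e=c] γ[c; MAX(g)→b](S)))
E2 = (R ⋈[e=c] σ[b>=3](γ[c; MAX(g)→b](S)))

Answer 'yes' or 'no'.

E1 per-node cardinality:
  R → 4
  S → 5
  γ[c; MAX(g)→b](S) → 3
  (R ⋈[e=c] γ[c; MAX(g)→b](S)) → 2
  σ[b>=3]((R ⋈[e=c] γ[c; MAX(g)→b](S))) → 1
E2 per-node cardinality:
  R → 4
  S → 5
  γ[c; MAX(g)→b](S) → 3
  σ[b>=3](γ[c; MAX(g)→b](S)) → 2
  (R ⋈[e=c] σ[b>=3](γ[c; MAX(g)→b](S))) → 1

E1 and E2 produce the same multiset:
d | e | c | b
4 | 7 | 7 | 8

yes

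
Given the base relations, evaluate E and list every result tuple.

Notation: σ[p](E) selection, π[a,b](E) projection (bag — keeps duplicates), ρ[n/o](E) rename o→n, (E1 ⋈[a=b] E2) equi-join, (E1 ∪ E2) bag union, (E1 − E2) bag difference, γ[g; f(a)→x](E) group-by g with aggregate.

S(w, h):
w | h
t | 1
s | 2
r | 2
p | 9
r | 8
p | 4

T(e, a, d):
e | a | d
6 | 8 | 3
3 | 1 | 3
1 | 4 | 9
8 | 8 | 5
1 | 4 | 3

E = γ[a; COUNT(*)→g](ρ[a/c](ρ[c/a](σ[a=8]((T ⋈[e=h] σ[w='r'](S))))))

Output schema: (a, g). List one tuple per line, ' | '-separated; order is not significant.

Stepwise |·|:
  T → 5
  S → 6
  σ[w='r'](S) → 2
  (T ⋈[e=h] σ[w='r'](S)) → 1
  σ[a=8]((T ⋈[e=h] σ[w='r'](S))) → 1
  ρ[c/a](σ[a=8]((T ⋈[e=h] σ[w='r'](S)))) → 1
  ρ[a/c](ρ[c/a](σ[a=8]((T ⋈[e=h] σ[w='r'](S))))) → 1
  γ[a; COUNT(*)→g](ρ[a/c](ρ[c/a](σ[a=8]((T ⋈[e=h] σ[w='r'](S)))))) → 1

== RESULT ==
a | g
8 | 1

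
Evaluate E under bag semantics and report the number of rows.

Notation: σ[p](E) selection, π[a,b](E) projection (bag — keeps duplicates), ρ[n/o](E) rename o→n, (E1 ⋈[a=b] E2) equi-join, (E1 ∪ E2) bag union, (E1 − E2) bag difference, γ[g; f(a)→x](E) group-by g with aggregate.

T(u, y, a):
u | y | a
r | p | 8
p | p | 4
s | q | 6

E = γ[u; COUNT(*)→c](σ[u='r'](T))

Subexpression sizes:
  T → 3
  σ[u='r'](T) → 1
  γ[u; COUNT(*)→c](σ[u='r'](T)) → 1

|E| = 1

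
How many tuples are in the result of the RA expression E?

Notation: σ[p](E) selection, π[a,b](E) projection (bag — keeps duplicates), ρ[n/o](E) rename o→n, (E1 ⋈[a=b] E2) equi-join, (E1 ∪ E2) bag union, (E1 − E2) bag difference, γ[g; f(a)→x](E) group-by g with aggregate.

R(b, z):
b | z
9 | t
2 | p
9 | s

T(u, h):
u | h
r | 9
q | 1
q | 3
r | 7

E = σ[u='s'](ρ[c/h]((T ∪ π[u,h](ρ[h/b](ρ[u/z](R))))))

Row counts bottom-up:
  T → 4
  R → 3
  ρ[u/z](R) → 3
  ρ[h/b](ρ[u/z](R)) → 3
  π[u,h](ρ[h/b](ρ[u/z](R))) → 3
  (T ∪ π[u,h](ρ[h/b](ρ[u/z](R)))) → 7
  ρ[c/h]((T ∪ π[u,h](ρ[h/b](ρ[u/z](R))))) → 7
  σ[u='s'](ρ[c/h]((T ∪ π[u,h](ρ[h/b](ρ[u/z](R)))))) → 1

|E| = 1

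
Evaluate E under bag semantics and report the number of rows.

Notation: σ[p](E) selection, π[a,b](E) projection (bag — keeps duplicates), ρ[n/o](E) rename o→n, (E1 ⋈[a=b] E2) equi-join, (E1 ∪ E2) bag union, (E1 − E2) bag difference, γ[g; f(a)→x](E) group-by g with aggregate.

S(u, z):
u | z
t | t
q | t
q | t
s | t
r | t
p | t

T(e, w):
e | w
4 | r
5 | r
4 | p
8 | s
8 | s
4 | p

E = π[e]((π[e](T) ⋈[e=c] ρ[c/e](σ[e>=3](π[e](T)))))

Per-node cardinality:
  T → 6
  π[e](T) → 6
  T → 6
  π[e](T) → 6
  σ[e>=3](π[e](T)) → 6
  ρ[c/e](σ[e>=3](π[e](T))) → 6
  (π[e](T) ⋈[e=c] ρ[c/e](σ[e>=3](π[e](T)))) → 14
  π[e]((π[e](T) ⋈[e=c] ρ[c/e](σ[e>=3](π[e](T))))) → 14

|E| = 14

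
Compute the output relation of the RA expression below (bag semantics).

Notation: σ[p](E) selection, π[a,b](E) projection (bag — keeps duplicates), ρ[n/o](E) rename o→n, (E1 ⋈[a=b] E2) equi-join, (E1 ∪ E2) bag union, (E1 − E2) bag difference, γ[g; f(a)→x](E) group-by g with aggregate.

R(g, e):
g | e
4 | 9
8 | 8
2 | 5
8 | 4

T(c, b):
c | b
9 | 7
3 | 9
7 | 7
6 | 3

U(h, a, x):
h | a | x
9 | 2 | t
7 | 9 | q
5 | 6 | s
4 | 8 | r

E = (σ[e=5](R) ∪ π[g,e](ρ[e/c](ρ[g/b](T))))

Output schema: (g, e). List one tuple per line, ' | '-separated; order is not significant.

Subexpression sizes:
  R → 4
  σ[e=5](R) → 1
  T → 4
  ρ[g/b](T) → 4
  ρ[e/c](ρ[g/b](T)) → 4
  π[g,e](ρ[e/c](ρ[g/b](T))) → 4
  (σ[e=5](R) ∪ π[g,e](ρ[e/c](ρ[g/b](T)))) → 5

== RESULT ==
g | e
2 | 5
3 | 6
7 | 7
7 | 9
9 | 3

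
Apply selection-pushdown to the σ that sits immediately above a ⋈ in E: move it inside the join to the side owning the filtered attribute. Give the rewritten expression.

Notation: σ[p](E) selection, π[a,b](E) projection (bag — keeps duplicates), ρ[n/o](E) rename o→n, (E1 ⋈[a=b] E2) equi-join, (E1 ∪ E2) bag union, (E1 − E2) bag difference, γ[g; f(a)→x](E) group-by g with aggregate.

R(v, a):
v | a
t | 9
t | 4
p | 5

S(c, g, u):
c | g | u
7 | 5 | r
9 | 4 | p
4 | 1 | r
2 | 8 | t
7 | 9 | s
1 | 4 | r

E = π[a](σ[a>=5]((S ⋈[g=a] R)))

σ filters on a, owned by the right side.
E' = π[a]((S ⋈[g=a] σ[a>=5](R)))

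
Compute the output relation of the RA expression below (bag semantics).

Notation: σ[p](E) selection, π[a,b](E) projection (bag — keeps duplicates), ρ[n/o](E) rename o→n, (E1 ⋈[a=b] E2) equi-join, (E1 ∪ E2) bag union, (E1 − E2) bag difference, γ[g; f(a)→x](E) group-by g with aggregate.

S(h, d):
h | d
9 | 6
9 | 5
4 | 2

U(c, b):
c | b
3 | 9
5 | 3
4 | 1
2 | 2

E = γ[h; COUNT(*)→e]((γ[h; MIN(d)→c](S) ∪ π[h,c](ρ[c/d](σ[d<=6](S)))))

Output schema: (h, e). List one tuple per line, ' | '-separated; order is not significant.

Stepwise |·|:
  S → 3
  γ[h; MIN(d)→c](S) → 2
  S → 3
  σ[d<=6](S) → 3
  ρ[c/d](σ[d<=6](S)) → 3
  π[h,c](ρ[c/d](σ[d<=6](S))) → 3
  (γ[h; MIN(d)→c](S) ∪ π[h,c](ρ[c/d](σ[d<=6](S)))) → 5
  γ[h; COUNT(*)→e]((γ[h; MIN(d)→c](S) ∪ π[h,c](ρ[c/d](σ[d<=6](S))))) → 2

== RESULT ==
h | e
4 | 2
9 | 3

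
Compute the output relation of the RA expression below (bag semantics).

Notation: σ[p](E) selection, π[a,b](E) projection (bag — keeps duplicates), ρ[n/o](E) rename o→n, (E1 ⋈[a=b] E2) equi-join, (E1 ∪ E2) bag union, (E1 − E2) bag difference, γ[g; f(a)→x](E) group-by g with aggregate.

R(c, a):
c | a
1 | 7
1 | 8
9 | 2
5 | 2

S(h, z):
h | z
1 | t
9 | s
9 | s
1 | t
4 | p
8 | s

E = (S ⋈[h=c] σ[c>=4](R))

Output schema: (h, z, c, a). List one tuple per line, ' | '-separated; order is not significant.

Stepwise |·|:
  S → 6
  R → 4
  σ[c>=4](R) → 2
  (S ⋈[h=c] σ[c>=4](R)) → 2

== RESULT ==
h | z | c | a
9 | s | 9 | 2
9 | s | 9 | 2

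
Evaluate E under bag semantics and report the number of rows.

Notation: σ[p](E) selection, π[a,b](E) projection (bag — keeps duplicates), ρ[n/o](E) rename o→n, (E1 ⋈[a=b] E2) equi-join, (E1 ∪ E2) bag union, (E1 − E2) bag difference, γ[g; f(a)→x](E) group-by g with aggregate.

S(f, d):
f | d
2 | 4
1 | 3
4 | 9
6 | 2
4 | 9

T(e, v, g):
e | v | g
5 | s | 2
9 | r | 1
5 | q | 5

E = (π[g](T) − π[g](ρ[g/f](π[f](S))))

Row counts bottom-up:
  T → 3
  π[g](T) → 3
  S → 5
  π[f](S) → 5
  ρ[g/f](π[f](S)) → 5
  π[g](ρ[g/f](π[f](S))) → 5
  (π[g](T) − π[g](ρ[g/f](π[f](S)))) → 1

|E| = 1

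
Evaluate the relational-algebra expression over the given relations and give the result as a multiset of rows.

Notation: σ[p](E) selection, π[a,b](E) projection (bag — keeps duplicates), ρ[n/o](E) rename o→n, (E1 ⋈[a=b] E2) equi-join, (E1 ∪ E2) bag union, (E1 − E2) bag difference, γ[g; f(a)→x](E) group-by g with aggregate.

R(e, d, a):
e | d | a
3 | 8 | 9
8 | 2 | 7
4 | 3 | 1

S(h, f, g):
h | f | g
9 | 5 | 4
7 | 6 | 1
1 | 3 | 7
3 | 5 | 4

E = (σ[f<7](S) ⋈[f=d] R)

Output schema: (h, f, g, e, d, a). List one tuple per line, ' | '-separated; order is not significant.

Subexpression sizes:
  S → 4
  σ[f<7](S) → 4
  R → 3
  (σ[f<7](S) ⋈[f=d] R) → 1

== RESULT ==
h | f | g | e | d | a
1 | 3 | 7 | 4 | 3 | 1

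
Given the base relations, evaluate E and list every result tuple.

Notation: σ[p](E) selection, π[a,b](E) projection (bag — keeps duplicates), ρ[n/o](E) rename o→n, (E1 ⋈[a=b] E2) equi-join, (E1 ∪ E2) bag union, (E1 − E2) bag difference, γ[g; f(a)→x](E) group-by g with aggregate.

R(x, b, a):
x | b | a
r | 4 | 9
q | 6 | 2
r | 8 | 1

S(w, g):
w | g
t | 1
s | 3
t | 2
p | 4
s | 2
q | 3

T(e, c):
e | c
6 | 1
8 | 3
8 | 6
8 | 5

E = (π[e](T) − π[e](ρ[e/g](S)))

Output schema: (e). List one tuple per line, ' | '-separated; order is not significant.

Row counts bottom-up:
  T → 4
  π[e](T) → 4
  S → 6
  ρ[e/g](S) → 6
  π[e](ρ[e/g](S)) → 6
  (π[e](T) − π[e](ρ[e/g](S))) → 4

== RESULT ==
e
6
8
8
8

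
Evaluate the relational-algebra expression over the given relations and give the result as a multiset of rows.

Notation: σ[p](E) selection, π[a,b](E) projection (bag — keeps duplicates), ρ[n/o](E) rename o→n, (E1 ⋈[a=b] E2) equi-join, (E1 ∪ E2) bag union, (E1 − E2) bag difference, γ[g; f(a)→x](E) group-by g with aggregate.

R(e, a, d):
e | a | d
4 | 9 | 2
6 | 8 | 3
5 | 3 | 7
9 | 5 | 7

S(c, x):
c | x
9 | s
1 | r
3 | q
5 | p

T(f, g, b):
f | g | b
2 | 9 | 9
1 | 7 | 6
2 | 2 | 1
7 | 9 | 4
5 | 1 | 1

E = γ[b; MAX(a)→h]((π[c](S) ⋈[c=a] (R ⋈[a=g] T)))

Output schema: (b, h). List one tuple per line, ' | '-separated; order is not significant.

Subexpression sizes:
  S → 4
  π[c](S) → 4
  R → 4
  T → 5
  (R ⋈[a=g] T) → 2
  (π[c](S) ⋈[c=a] (R ⋈[a=g] T)) → 2
  γ[b; MAX(a)→h]((π[c](S) ⋈[c=a] (R ⋈[a=g] T))) → 2

== RESULT ==
b | h
4 | 9
9 | 9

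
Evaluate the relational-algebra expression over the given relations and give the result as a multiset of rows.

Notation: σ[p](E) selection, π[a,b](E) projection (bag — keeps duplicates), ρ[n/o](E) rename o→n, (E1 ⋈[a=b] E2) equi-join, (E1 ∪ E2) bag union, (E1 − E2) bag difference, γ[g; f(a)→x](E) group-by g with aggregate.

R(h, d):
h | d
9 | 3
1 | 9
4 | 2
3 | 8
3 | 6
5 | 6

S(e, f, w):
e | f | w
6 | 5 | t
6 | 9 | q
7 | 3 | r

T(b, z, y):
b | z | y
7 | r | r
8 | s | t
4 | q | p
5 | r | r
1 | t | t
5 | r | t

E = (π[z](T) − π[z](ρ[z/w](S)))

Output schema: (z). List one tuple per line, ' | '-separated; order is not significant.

Per-node cardinality:
  T → 6
  π[z](T) → 6
  S → 3
  ρ[z/w](S) → 3
  π[z](ρ[z/w](S)) → 3
  (π[z](T) − π[z](ρ[z/w](S))) → 3

== RESULT ==
z
r
r
s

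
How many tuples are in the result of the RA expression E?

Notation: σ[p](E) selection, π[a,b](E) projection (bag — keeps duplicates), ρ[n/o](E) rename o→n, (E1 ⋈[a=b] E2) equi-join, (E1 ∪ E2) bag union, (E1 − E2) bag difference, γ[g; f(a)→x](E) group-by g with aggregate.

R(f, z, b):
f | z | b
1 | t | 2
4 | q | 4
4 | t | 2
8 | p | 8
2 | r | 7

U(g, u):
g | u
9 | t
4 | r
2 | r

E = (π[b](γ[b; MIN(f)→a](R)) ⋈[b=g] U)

Subexpression sizes:
  R → 5
  γ[b; MIN(f)→a](R) → 4
  π[b](γ[b; MIN(f)→a](R)) → 4
  U → 3
  (π[b](γ[b; MIN(f)→a](R)) ⋈[b=g] U) → 2

|E| = 2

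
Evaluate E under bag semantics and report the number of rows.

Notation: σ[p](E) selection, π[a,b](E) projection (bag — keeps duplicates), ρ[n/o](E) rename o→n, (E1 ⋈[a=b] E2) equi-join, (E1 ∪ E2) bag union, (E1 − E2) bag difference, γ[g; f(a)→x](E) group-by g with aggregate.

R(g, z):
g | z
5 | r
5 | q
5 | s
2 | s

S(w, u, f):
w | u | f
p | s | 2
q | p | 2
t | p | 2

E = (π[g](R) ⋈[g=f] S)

Row counts bottom-up:
  R → 4
  π[g](R) → 4
  S → 3
  (π[g](R) ⋈[g=f] S) → 3

|E| = 3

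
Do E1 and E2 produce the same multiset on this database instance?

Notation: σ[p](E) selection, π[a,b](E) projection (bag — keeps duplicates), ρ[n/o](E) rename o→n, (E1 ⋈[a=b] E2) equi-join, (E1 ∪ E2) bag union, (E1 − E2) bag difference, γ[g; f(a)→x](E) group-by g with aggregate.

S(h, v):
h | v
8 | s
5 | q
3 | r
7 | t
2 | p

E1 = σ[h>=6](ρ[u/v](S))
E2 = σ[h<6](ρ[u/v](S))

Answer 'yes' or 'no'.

E1 row counts bottom-up:
  S → 5
  ρ[u/v](S) → 5
  σ[h>=6](ρ[u/v](S)) → 2
E2 row counts bottom-up:
  S → 5
  ρ[u/v](S) → 5
  σ[h<6](ρ[u/v](S)) → 3

E1 result:
h | u
7 | t
8 | s
E2 result:
h | u
2 | p
3 | r
5 | q
Witness: (3, 'r') appears 0× in E1 but 1× in E2.

no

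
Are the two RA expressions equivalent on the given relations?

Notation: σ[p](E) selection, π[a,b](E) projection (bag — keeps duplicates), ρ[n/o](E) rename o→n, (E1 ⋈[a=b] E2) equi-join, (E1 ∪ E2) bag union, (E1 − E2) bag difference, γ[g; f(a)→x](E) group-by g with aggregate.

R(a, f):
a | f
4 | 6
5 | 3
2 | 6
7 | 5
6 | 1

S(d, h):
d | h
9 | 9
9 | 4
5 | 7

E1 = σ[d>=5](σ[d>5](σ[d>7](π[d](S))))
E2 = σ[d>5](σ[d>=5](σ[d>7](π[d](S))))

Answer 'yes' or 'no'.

E1 stepwise |·|:
  S → 3
  π[d](S) → 3
  σ[d>7](π[d](S)) → 2
  σ[d>5](σ[d>7](π[d](S))) → 2
  σ[d>=5](σ[d>5](σ[d>7](π[d](S)))) → 2
E2 stepwise |·|:
  S → 3
  π[d](S) → 3
  σ[d>7](π[d](S)) → 2
  σ[d>=5](σ[d>7](π[d](S))) → 2
  σ[d>5](σ[d>=5](σ[d>7](π[d](S)))) → 2

E1 and E2 produce the same multiset:
d
9
9

yes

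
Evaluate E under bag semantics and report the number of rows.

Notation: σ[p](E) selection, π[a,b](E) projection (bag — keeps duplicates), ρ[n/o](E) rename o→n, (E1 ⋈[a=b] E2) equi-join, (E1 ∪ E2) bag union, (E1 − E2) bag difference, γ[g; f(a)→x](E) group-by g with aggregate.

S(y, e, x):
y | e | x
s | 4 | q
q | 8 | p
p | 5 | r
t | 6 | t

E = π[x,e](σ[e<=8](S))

Stepwise |·|:
  S → 4
  σ[e<=8](S) → 4
  π[x,e](σ[e<=8](S)) → 4

|E| = 4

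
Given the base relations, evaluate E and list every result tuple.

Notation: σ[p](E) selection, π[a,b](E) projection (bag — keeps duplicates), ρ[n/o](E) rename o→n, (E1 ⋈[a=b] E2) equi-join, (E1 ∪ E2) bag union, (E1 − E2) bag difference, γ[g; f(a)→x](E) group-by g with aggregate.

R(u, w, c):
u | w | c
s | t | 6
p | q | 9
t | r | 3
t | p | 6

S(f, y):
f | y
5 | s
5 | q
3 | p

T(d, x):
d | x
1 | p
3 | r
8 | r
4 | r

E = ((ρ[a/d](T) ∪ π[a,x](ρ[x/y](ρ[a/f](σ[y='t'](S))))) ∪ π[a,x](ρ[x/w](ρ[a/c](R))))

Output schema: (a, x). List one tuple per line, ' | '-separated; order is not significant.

Per-node cardinality:
  T → 4
  ρ[a/d](T) → 4
  S → 3
  σ[y='t'](S) → 0
  ρ[a/f](σ[y='t'](S)) → 0
  ρ[x/y](ρ[a/f](σ[y='t'](S))) → 0
  π[a,x](ρ[x/y](ρ[a/f](σ[y='t'](S)))) → 0
  (ρ[a/d](T) ∪ π[a,x](ρ[x/y](ρ[a/f](σ[y='t'](S))))) → 4
  R → 4
  ρ[a/c](R) → 4
  ρ[x/w](ρ[a/c](R)) → 4
  π[a,x](ρ[x/w](ρ[a/c](R))) → 4
  ((ρ[a/d](T) ∪ π[a,x](ρ[x/y](ρ[a/f](σ[y='t'](S))))) ∪ π[a,x](ρ[x/w](ρ[a/c](R)))) → 8

== RESULT ==
a | x
1 | p
3 | r
3 | r
4 | r
6 | p
6 | t
8 | r
9 | q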